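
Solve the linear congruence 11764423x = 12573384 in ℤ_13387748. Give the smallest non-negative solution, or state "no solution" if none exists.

no solution

gcd(11764423, 13387748):
13387748 = 1·11764423 + 1623325
11764423 = 7·1623325 + 401148
1623325 = 4·401148 + 18733
401148 = 21·18733 + 7755
18733 = 2·7755 + 3223
7755 = 2·3223 + 1309
3223 = 2·1309 + 605
1309 = 2·605 + 99
605 = 6·99 + 11
99 = 9·11 + 0
gcd = 11, but 11 ∤ 12573384, so the congruence has no solution.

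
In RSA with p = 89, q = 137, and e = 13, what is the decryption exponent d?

7365

φ(n) = (p−1)(q−1) = 88·136 = 11968.
Need d with 13·d ≡ 1 (mod 11968). Apply the extended Euclidean algorithm:
11968 = 920*13 + 8
13 = 1*8 + 5
8 = 1*5 + 3
5 = 1*3 + 2
3 = 1*2 + 1
2 = 2*1 + 0
Back-substitute:
1 = 3 − 2
1 = −5 + 2·3
1 = 2·8 − 3·5
1 = −3·13 + 5·8
1 = 5·11968 − 4603·13
So 13·(-4603) ≡ 1 (mod 11968), hence d ≡ -4603 ≡ 7365 (mod 11968).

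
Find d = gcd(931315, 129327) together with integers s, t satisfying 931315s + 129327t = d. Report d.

11

Euclidean algorithm:
931315 = 7·129327 + 26026
129327 = 4·26026 + 25223
26026 = 1·25223 + 803
25223 = 31·803 + 330
803 = 2·330 + 143
330 = 2·143 + 44
143 = 3·44 + 11
44 = 4·11 + 0
gcd(931315, 129327) = 11.
Back-substituting:
11 = 143 − 3·44
11 = −3·330 + 7·143
11 = 7·803 − 17·330
11 = −17·25223 + 534·803
11 = 534·26026 − 551·25223
11 = −551·129327 + 2738·26026
11 = 2738·931315 − 19717·129327
So 11 = (2738)·931315 + (-19717)·129327.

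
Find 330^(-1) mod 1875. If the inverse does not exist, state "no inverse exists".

no inverse exists

Euclidean algorithm on 1875, 330:
1875 = 5*330 + 225
330 = 1*225 + 105
225 = 2*105 + 15
105 = 7*15 + 0
Since gcd = 15 > 1, 330 is not a unit mod 1875.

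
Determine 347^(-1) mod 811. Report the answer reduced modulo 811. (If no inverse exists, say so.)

201

gcd(811, 347) by repeated division:
811 = 2·347 + 117
347 = 2·117 + 113
117 = 1·113 + 4
113 = 28·4 + 1
4 = 4·1 + 0
The gcd is 1. Working backward:
1 = 113 − 28·4
1 = −28·117 + 29·113
1 = 29·347 − 86·117
1 = −86·811 + 201·347
So 347·201 ≡ 1 (mod 811).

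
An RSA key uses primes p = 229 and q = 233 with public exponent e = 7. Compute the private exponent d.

37783

φ(n) = (p−1)(q−1) = 228·232 = 52896.
Need d with 7·d ≡ 1 (mod 52896). Apply the extended Euclidean algorithm:
52896 = 7556·7 + 4
7 = 1·4 + 3
4 = 1·3 + 1
3 = 3·1 + 0
Back-substitute:
1 = 4 − 3
1 = −7 + 2·4
1 = 2·52896 − 15113·7
So 7·(-15113) ≡ 1 (mod 52896), hence d ≡ -15113 ≡ 37783 (mod 52896).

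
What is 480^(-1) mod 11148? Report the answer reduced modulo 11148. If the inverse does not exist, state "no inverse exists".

Euclidean algorithm on 11148, 480:
11148 = 23*480 + 108
480 = 4*108 + 48
108 = 2*48 + 12
48 = 4*12 + 0
The gcd is 12, not 1, hence no inverse exists.

no inverse exists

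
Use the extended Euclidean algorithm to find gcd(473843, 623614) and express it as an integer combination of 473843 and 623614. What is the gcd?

Apply Euclid's algorithm to 623614 and 473843:
623614 = 1·473843 + 149771
473843 = 3·149771 + 24530
149771 = 6·24530 + 2591
24530 = 9·2591 + 1211
2591 = 2·1211 + 169
1211 = 7·169 + 28
169 = 6·28 + 1
28 = 28·1 + 0
gcd(473843, 623614) = 1.
Express as a combination:
1 = 169 − 6·28
1 = −6·1211 + 43·169
1 = 43·2591 − 92·1211
1 = −92·24530 + 871·2591
1 = 871·149771 − 5318·24530
1 = −5318·473843 + 16825·149771
1 = 16825·623614 − 22143·473843
So 1 = (16825)·623614 + (-22143)·473843.

1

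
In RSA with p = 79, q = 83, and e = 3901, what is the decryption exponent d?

φ(n) = (p−1)(q−1) = 78·82 = 6396.
Need d with 3901·d ≡ 1 (mod 6396). Apply the extended Euclidean algorithm:
6396 = 1×3901 + 2495
3901 = 1×2495 + 1406
2495 = 1×1406 + 1089
1406 = 1×1089 + 317
1089 = 3×317 + 138
317 = 2×138 + 41
138 = 3×41 + 15
41 = 2×15 + 11
15 = 1×11 + 4
11 = 2×4 + 3
4 = 1×3 + 1
3 = 3×1 + 0
Back-substitute:
1 = 4 − 3
1 = −11 + 3·4
1 = 3·15 − 4·11
1 = −4·41 + 11·15
1 = 11·138 − 37·41
1 = −37·317 + 85·138
1 = 85·1089 − 292·317
1 = −292·1406 + 377·1089
1 = 377·2495 − 669·1406
1 = −669·3901 + 1046·2495
1 = 1046·6396 − 1715·3901
So 3901·(-1715) ≡ 1 (mod 6396), hence d ≡ -1715 ≡ 4681 (mod 6396).

4681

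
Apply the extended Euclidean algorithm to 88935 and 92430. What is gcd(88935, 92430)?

15

Euclidean algorithm:
92430 = 1·88935 + 3495
88935 = 25·3495 + 1560
3495 = 2·1560 + 375
1560 = 4·375 + 60
375 = 6·60 + 15
60 = 4·15 + 0
gcd(88935, 92430) = 15.
Back-substituting:
15 = 375 − 6·60
15 = −6·1560 + 25·375
15 = 25·3495 − 56·1560
15 = −56·88935 + 1425·3495
15 = 1425·92430 − 1481·88935
So 15 = (1425)·92430 + (-1481)·88935.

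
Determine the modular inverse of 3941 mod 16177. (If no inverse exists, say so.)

no inverse exists

Euclidean algorithm on 16177, 3941:
16177 = 4*3941 + 413
3941 = 9*413 + 224
413 = 1*224 + 189
224 = 1*189 + 35
189 = 5*35 + 14
35 = 2*14 + 7
14 = 2*7 + 0
gcd(3941, 16177) = 7 ≠ 1, so 3941 has no multiplicative inverse modulo 16177.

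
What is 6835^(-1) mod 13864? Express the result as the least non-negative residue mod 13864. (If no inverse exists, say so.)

gcd(13864, 6835) by repeated division:
13864 = 2×6835 + 194
6835 = 35×194 + 45
194 = 4×45 + 14
45 = 3×14 + 3
14 = 4×3 + 2
3 = 1×2 + 1
2 = 2×1 + 0
gcd = 1, so the inverse exists. Back-substitute:
1 = 3 − 2
1 = −14 + 5·3
1 = 5·45 − 16·14
1 = −16·194 + 69·45
1 = 69·6835 − 2431·194
1 = −2431·13864 + 4931·6835
So 6835·4931 ≡ 1 (mod 13864).

4931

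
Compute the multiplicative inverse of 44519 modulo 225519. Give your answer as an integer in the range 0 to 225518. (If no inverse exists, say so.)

Apply the Euclidean algorithm to 225519 and 44519:
225519 = 5×44519 + 2924
44519 = 15×2924 + 659
2924 = 4×659 + 288
659 = 2×288 + 83
288 = 3×83 + 39
83 = 2×39 + 5
39 = 7×5 + 4
5 = 1×4 + 1
4 = 4×1 + 0
gcd = 1, so the inverse exists. Back-substitute:
1 = 5 − 4
1 = −39 + 8·5
1 = 8·83 − 17·39
1 = −17·288 + 59·83
1 = 59·659 − 135·288
1 = −135·2924 + 599·659
1 = 599·44519 − 9120·2924
1 = −9120·225519 + 46199·44519
So 44519·46199 ≡ 1 (mod 225519).

46199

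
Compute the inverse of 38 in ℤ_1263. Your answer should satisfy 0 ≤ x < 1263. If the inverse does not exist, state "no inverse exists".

Apply the Euclidean algorithm to 1263 and 38:
1263 = 33·38 + 9
38 = 4·9 + 2
9 = 4·2 + 1
2 = 2·1 + 0
Since gcd(38, 1263) = 1, back-substitute to write 1 as a combination:
1 = 9 − 4·2
1 = −4·38 + 17·9
1 = 17·1263 − 565·38
Hence 38⁻¹ ≡ -565 ≡ 698 (mod 1263).

698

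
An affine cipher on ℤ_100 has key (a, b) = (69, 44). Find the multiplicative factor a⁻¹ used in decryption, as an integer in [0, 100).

Run Euclid on (100, 69):
100 = 1×69 + 31
69 = 2×31 + 7
31 = 4×7 + 3
7 = 2×3 + 1
3 = 3×1 + 0
The gcd is 1. Working backward:
1 = 7 − 2·3
1 = −2·31 + 9·7
1 = 9·69 − 20·31
1 = −20·100 + 29·69
So 69·29 ≡ 1 (mod 100).

29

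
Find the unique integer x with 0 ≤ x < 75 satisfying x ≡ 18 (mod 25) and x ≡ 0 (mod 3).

Write x = 18 + 25·k. Then 25·k ≡ 0 − 18 ≡ 0 (mod 3).
Need 25⁻¹ mod 3. Extended Euclid on (3, 1):
3 = 3*1 + 0
25⁻¹ ≡ 1 (mod 3), so k ≡ 1·0 ≡ 0 (mod 3).
x = 18 + 25·0 = 18.

18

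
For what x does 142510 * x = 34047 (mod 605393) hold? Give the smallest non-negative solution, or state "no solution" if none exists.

First find gcd(142510, 605393):
605393 = 4×142510 + 35353
142510 = 4×35353 + 1098
35353 = 32×1098 + 217
1098 = 5×217 + 13
217 = 16×13 + 9
13 = 1×9 + 4
9 = 2×4 + 1
4 = 4×1 + 0
gcd = 1, so a unique solution mod 605393 exists.
Back-substitute for the Bézout coefficients:
1 = 9 − 2·4
1 = −2·13 + 3·9
1 = 3·217 − 50·13
1 = −50·1098 + 253·217
1 = 253·35353 − 8146·1098
1 = −8146·142510 + 32837·35353
1 = 32837·605393 − 139494·142510
So 142510·(-139494) ≡ 1 (mod 605393), giving 142510⁻¹ ≡ 465899.
x ≡ 142510⁻¹·34047 ≡ 465899·34047 ≡ 561260 (mod 605393).

561260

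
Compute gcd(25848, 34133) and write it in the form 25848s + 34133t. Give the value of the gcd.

Apply Euclid's algorithm to 34133 and 25848:
34133 = 1*25848 + 8285
25848 = 3*8285 + 993
8285 = 8*993 + 341
993 = 2*341 + 311
341 = 1*311 + 30
311 = 10*30 + 11
30 = 2*11 + 8
11 = 1*8 + 3
8 = 2*3 + 2
3 = 1*2 + 1
2 = 2*1 + 0
gcd(25848, 34133) = 1.
Back-substituting:
1 = 3 − 2
1 = −8 + 3·3
1 = 3·11 − 4·8
1 = −4·30 + 11·11
1 = 11·311 − 114·30
1 = −114·341 + 125·311
1 = 125·993 − 364·341
1 = −364·8285 + 3037·993
1 = 3037·25848 − 9475·8285
1 = −9475·34133 + 12512·25848
So 1 = (-9475)·34133 + (12512)·25848.

1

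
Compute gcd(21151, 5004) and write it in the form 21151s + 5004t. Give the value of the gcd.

Apply Euclid's algorithm to 21151 and 5004:
21151 = 4*5004 + 1135
5004 = 4*1135 + 464
1135 = 2*464 + 207
464 = 2*207 + 50
207 = 4*50 + 7
50 = 7*7 + 1
7 = 7*1 + 0
gcd(21151, 5004) = 1.
Express as a combination:
1 = 50 − 7·7
1 = −7·207 + 29·50
1 = 29·464 − 65·207
1 = −65·1135 + 159·464
1 = 159·5004 − 701·1135
1 = −701·21151 + 2963·5004
So 1 = (-701)·21151 + (2963)·5004.

1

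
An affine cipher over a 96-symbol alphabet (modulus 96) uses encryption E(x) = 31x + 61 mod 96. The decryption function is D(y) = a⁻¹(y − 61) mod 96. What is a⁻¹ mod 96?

31

Run Euclid on (96, 31):
96 = 3*31 + 3
31 = 10*3 + 1
3 = 3*1 + 0
The gcd is 1. Working backward:
1 = 31 − 10·3
1 = −10·96 + 31·31
So 31·31 ≡ 1 (mod 96).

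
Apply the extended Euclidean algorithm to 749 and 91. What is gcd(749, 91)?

Repeated division:
749 = 8*91 + 21
91 = 4*21 + 7
21 = 3*7 + 0
gcd(749, 91) = 7.
Back-substituting:
7 = 91 − 4·21
7 = −4·749 + 33·91
So 7 = (-4)·749 + (33)·91.

7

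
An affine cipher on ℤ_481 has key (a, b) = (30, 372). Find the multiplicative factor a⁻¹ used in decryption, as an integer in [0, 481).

465

Run Euclid on (481, 30):
481 = 16*30 + 1
30 = 30*1 + 0
Since gcd(30, 481) = 1, back-substitute to write 1 as a combination:
1 = 481 − 16·30
Hence 30⁻¹ ≡ -16 ≡ 465 (mod 481).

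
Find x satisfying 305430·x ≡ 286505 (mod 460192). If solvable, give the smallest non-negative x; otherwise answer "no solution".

gcd(305430, 460192):
460192 = 1·305430 + 154762
305430 = 1·154762 + 150668
154762 = 1·150668 + 4094
150668 = 36·4094 + 3284
4094 = 1·3284 + 810
3284 = 4·810 + 44
810 = 18·44 + 18
44 = 2·18 + 8
18 = 2·8 + 2
8 = 4·2 + 0
gcd = 2, but 2 ∤ 286505, so the congruence has no solution.

no solution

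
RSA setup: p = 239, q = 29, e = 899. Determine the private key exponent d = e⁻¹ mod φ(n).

φ(n) = (p−1)(q−1) = 238·28 = 6664.
Need d with 899·d ≡ 1 (mod 6664). Apply the extended Euclidean algorithm:
6664 = 7*899 + 371
899 = 2*371 + 157
371 = 2*157 + 57
157 = 2*57 + 43
57 = 1*43 + 14
43 = 3*14 + 1
14 = 14*1 + 0
Back-substitute:
1 = 43 − 3·14
1 = −3·57 + 4·43
1 = 4·157 − 11·57
1 = −11·371 + 26·157
1 = 26·899 − 63·371
1 = −63·6664 + 467·899
So 899·467 ≡ 1 (mod 6664), hence d = 467.

467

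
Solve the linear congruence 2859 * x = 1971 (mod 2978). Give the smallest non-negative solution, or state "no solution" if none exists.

First find gcd(2859, 2978):
2978 = 1·2859 + 119
2859 = 24·119 + 3
119 = 39·3 + 2
3 = 1·2 + 1
2 = 2·1 + 0
gcd = 1, so a unique solution mod 2978 exists.
Back-substitute for the Bézout coefficients:
1 = 3 − 2
1 = −119 + 40·3
1 = 40·2859 − 961·119
1 = −961·2978 + 1001·2859
So 2859·(1001) ≡ 1 (mod 2978), giving 2859⁻¹ ≡ 1001.
x ≡ 2859⁻¹·1971 ≡ 1001·1971 ≡ 1535 (mod 2978).

1535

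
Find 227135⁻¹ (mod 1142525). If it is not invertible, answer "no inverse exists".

no inverse exists

Compute gcd(227135, 1142525):
1142525 = 5*227135 + 6850
227135 = 33*6850 + 1085
6850 = 6*1085 + 340
1085 = 3*340 + 65
340 = 5*65 + 15
65 = 4*15 + 5
15 = 3*5 + 0
gcd(227135, 1142525) = 5 ≠ 1, so 227135 has no multiplicative inverse modulo 1142525.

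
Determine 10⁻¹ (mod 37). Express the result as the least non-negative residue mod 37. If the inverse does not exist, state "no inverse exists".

Run Euclid on (37, 10):
37 = 3*10 + 7
10 = 1*7 + 3
7 = 2*3 + 1
3 = 3*1 + 0
The gcd is 1. Working backward:
1 = 7 − 2·3
1 = −2·10 + 3·7
1 = 3·37 − 11·10
Hence 10⁻¹ ≡ -11 ≡ 26 (mod 37).

26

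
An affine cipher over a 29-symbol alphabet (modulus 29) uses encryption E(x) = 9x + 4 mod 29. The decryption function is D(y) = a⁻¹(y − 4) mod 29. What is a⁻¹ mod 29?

Extended Euclidean algorithm:
29 = 3*9 + 2
9 = 4*2 + 1
2 = 2*1 + 0
The gcd is 1. Working backward:
1 = 9 − 4·2
1 = −4·29 + 13·9
So 9·13 ≡ 1 (mod 29).

13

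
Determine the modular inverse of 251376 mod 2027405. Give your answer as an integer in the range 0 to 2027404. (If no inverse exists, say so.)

166426

Extended Euclidean algorithm:
2027405 = 8*251376 + 16397
251376 = 15*16397 + 5421
16397 = 3*5421 + 134
5421 = 40*134 + 61
134 = 2*61 + 12
61 = 5*12 + 1
12 = 12*1 + 0
Since gcd(251376, 2027405) = 1, back-substitute to write 1 as a combination:
1 = 61 − 5·12
1 = −5·134 + 11·61
1 = 11·5421 − 445·134
1 = −445·16397 + 1346·5421
1 = 1346·251376 − 20635·16397
1 = −20635·2027405 + 166426·251376
So 251376·166426 ≡ 1 (mod 2027405).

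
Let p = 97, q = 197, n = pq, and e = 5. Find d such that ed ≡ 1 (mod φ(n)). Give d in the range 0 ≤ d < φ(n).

φ(n) = (p−1)(q−1) = 96·196 = 18816.
Need d with 5·d ≡ 1 (mod 18816). Apply the extended Euclidean algorithm:
18816 = 3763×5 + 1
5 = 5×1 + 0
Back-substitute:
1 = 18816 − 3763·5
So 5·(-3763) ≡ 1 (mod 18816), hence d ≡ -3763 ≡ 15053 (mod 18816).

15053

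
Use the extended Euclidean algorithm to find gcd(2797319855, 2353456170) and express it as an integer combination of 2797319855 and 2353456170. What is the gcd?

5

Euclidean algorithm:
2797319855 = 1*2353456170 + 443863685
2353456170 = 5*443863685 + 134137745
443863685 = 3*134137745 + 41450450
134137745 = 3*41450450 + 9786395
41450450 = 4*9786395 + 2304870
9786395 = 4*2304870 + 566915
2304870 = 4*566915 + 37210
566915 = 15*37210 + 8765
37210 = 4*8765 + 2150
8765 = 4*2150 + 165
2150 = 13*165 + 5
165 = 33*5 + 0
gcd(2797319855, 2353456170) = 5.
Express as a combination:
5 = 2150 − 13·165
5 = −13·8765 + 53·2150
5 = 53·37210 − 225·8765
5 = −225·566915 + 3428·37210
5 = 3428·2304870 − 13937·566915
5 = −13937·9786395 + 59176·2304870
5 = 59176·41450450 − 250641·9786395
5 = −250641·134137745 + 811099·41450450
5 = 811099·443863685 − 2683938·134137745
5 = −2683938·2353456170 + 14230789·443863685
5 = 14230789·2797319855 − 16914727·2353456170
So 5 = (14230789)·2797319855 + (-16914727)·2353456170.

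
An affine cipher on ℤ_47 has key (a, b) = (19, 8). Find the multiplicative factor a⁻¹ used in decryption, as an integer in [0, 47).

Extended Euclidean algorithm:
47 = 2×19 + 9
19 = 2×9 + 1
9 = 9×1 + 0
Since gcd(19, 47) = 1, back-substitute to write 1 as a combination:
1 = 19 − 2·9
1 = −2·47 + 5·19
So 19·5 ≡ 1 (mod 47).

5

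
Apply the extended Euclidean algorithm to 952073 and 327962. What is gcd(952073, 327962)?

Euclidean algorithm:
952073 = 2·327962 + 296149
327962 = 1·296149 + 31813
296149 = 9·31813 + 9832
31813 = 3·9832 + 2317
9832 = 4·2317 + 564
2317 = 4·564 + 61
564 = 9·61 + 15
61 = 4·15 + 1
15 = 15·1 + 0
gcd(952073, 327962) = 1.
Back-substituting:
1 = 61 − 4·15
1 = −4·564 + 37·61
1 = 37·2317 − 152·564
1 = −152·9832 + 645·2317
1 = 645·31813 − 2087·9832
1 = −2087·296149 + 19428·31813
1 = 19428·327962 − 21515·296149
1 = −21515·952073 + 62458·327962
So 1 = (-21515)·952073 + (62458)·327962.

1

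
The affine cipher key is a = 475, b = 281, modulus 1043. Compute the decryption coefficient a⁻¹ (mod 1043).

314

gcd(1043, 475) by repeated division:
1043 = 2*475 + 93
475 = 5*93 + 10
93 = 9*10 + 3
10 = 3*3 + 1
3 = 3*1 + 0
Since gcd(475, 1043) = 1, back-substitute to write 1 as a combination:
1 = 10 − 3·3
1 = −3·93 + 28·10
1 = 28·475 − 143·93
1 = −143·1043 + 314·475
So 475·314 ≡ 1 (mod 1043).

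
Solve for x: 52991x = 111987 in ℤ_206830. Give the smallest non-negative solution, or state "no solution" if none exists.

21157

First find gcd(52991, 206830):
206830 = 3*52991 + 47857
52991 = 1*47857 + 5134
47857 = 9*5134 + 1651
5134 = 3*1651 + 181
1651 = 9*181 + 22
181 = 8*22 + 5
22 = 4*5 + 2
5 = 2*2 + 1
2 = 2*1 + 0
gcd = 1, so a unique solution mod 206830 exists.
Back-substitute for the Bézout coefficients:
1 = 5 − 2·2
1 = −2·22 + 9·5
1 = 9·181 − 74·22
1 = −74·1651 + 675·181
1 = 675·5134 − 2099·1651
1 = −2099·47857 + 19566·5134
1 = 19566·52991 − 21665·47857
1 = −21665·206830 + 84561·52991
So 52991·(84561) ≡ 1 (mod 206830), giving 52991⁻¹ ≡ 84561.
x ≡ 52991⁻¹·111987 ≡ 84561·111987 ≡ 21157 (mod 206830).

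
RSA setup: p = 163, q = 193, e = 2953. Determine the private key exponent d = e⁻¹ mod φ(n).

φ(n) = (p−1)(q−1) = 162·192 = 31104.
Need d with 2953·d ≡ 1 (mod 31104). Apply the extended Euclidean algorithm:
31104 = 10×2953 + 1574
2953 = 1×1574 + 1379
1574 = 1×1379 + 195
1379 = 7×195 + 14
195 = 13×14 + 13
14 = 1×13 + 1
13 = 13×1 + 0
Back-substitute:
1 = 14 − 13
1 = −195 + 14·14
1 = 14·1379 − 99·195
1 = −99·1574 + 113·1379
1 = 113·2953 − 212·1574
1 = −212·31104 + 2233·2953
So 2953·2233 ≡ 1 (mod 31104), hence d = 2233.

2233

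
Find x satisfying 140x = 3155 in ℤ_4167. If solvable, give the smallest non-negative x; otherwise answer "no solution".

469

First find gcd(140, 4167):
4167 = 29×140 + 107
140 = 1×107 + 33
107 = 3×33 + 8
33 = 4×8 + 1
8 = 8×1 + 0
gcd = 1, so a unique solution mod 4167 exists.
Back-substitute for the Bézout coefficients:
1 = 33 − 4·8
1 = −4·107 + 13·33
1 = 13·140 − 17·107
1 = −17·4167 + 506·140
So 140·(506) ≡ 1 (mod 4167), giving 140⁻¹ ≡ 506.
x ≡ 140⁻¹·3155 ≡ 506·3155 ≡ 469 (mod 4167).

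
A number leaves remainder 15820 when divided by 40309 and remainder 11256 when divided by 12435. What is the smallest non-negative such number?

334338666

Write x = 15820 + 40309·k. Then 40309·k ≡ 11256 − 15820 ≡ 7871 (mod 12435).
Need 40309⁻¹ mod 12435. Extended Euclid on (12435, 3004):
12435 = 4×3004 + 419
3004 = 7×419 + 71
419 = 5×71 + 64
71 = 1×64 + 7
64 = 9×7 + 1
7 = 7×1 + 0
Back-substitute:
1 = 64 − 9·7
1 = −9·71 + 10·64
1 = 10·419 − 59·71
1 = −59·3004 + 423·419
1 = 423·12435 − 1751·3004
40309⁻¹ ≡ 10684 (mod 12435), so k ≡ 10684·7871 ≡ 8294 (mod 12435).
x = 15820 + 40309·8294 = 334338666.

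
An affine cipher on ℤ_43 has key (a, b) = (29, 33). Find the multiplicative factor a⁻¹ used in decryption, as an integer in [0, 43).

3

Apply the Euclidean algorithm to 43 and 29:
43 = 1·29 + 14
29 = 2·14 + 1
14 = 14·1 + 0
gcd = 1, so the inverse exists. Back-substitute:
1 = 29 − 2·14
1 = −2·43 + 3·29
So 29·3 ≡ 1 (mod 43).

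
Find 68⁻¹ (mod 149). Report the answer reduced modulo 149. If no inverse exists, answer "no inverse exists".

103

gcd(149, 68) by repeated division:
149 = 2×68 + 13
68 = 5×13 + 3
13 = 4×3 + 1
3 = 3×1 + 0
gcd = 1, so the inverse exists. Back-substitute:
1 = 13 − 4·3
1 = −4·68 + 21·13
1 = 21·149 − 46·68
Thus 68·(-46) ≡ 1 (mod 149); reducing, -46 mod 149 = 103.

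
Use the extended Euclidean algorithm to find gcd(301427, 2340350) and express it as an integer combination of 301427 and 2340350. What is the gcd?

1

Euclidean algorithm:
2340350 = 7·301427 + 230361
301427 = 1·230361 + 71066
230361 = 3·71066 + 17163
71066 = 4·17163 + 2414
17163 = 7·2414 + 265
2414 = 9·265 + 29
265 = 9·29 + 4
29 = 7·4 + 1
4 = 4·1 + 0
gcd(301427, 2340350) = 1.
Back-substituting:
1 = 29 − 7·4
1 = −7·265 + 64·29
1 = 64·2414 − 583·265
1 = −583·17163 + 4145·2414
1 = 4145·71066 − 17163·17163
1 = −17163·230361 + 55634·71066
1 = 55634·301427 − 72797·230361
1 = −72797·2340350 + 565213·301427
So 1 = (-72797)·2340350 + (565213)·301427.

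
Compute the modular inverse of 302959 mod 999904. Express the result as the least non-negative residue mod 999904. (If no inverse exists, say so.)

Extended Euclidean algorithm:
999904 = 3×302959 + 91027
302959 = 3×91027 + 29878
91027 = 3×29878 + 1393
29878 = 21×1393 + 625
1393 = 2×625 + 143
625 = 4×143 + 53
143 = 2×53 + 37
53 = 1×37 + 16
37 = 2×16 + 5
16 = 3×5 + 1
5 = 5×1 + 0
Since gcd(302959, 999904) = 1, back-substitute to write 1 as a combination:
1 = 16 − 3·5
1 = −3·37 + 7·16
1 = 7·53 − 10·37
1 = −10·143 + 27·53
1 = 27·625 − 118·143
1 = −118·1393 + 263·625
1 = 263·29878 − 5641·1393
1 = −5641·91027 + 17186·29878
1 = 17186·302959 − 57199·91027
1 = −57199·999904 + 188783·302959
So 302959·188783 ≡ 1 (mod 999904).

188783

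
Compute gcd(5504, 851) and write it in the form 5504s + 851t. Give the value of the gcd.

1

Euclidean algorithm:
5504 = 6·851 + 398
851 = 2·398 + 55
398 = 7·55 + 13
55 = 4·13 + 3
13 = 4·3 + 1
3 = 3·1 + 0
gcd(5504, 851) = 1.
Express as a combination:
1 = 13 − 4·3
1 = −4·55 + 17·13
1 = 17·398 − 123·55
1 = −123·851 + 263·398
1 = 263·5504 − 1701·851
So 1 = (263)·5504 + (-1701)·851.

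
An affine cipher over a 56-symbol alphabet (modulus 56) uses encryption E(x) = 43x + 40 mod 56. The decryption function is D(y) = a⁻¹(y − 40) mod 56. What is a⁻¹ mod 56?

43

gcd(56, 43) by repeated division:
56 = 1×43 + 13
43 = 3×13 + 4
13 = 3×4 + 1
4 = 4×1 + 0
The gcd is 1. Working backward:
1 = 13 − 3·4
1 = −3·43 + 10·13
1 = 10·56 − 13·43
Thus 43·(-13) ≡ 1 (mod 56); reducing, -13 mod 56 = 43.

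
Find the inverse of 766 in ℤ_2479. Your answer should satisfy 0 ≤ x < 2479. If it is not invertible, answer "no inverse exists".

Apply the Euclidean algorithm to 2479 and 766:
2479 = 3*766 + 181
766 = 4*181 + 42
181 = 4*42 + 13
42 = 3*13 + 3
13 = 4*3 + 1
3 = 3*1 + 0
The gcd is 1. Working backward:
1 = 13 − 4·3
1 = −4·42 + 13·13
1 = 13·181 − 56·42
1 = −56·766 + 237·181
1 = 237·2479 − 767·766
Hence 766⁻¹ ≡ -767 ≡ 1712 (mod 2479).

1712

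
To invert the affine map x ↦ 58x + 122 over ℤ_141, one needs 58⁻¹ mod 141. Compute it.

124

Run Euclid on (141, 58):
141 = 2×58 + 25
58 = 2×25 + 8
25 = 3×8 + 1
8 = 8×1 + 0
Since gcd(58, 141) = 1, back-substitute to write 1 as a combination:
1 = 25 − 3·8
1 = −3·58 + 7·25
1 = 7·141 − 17·58
Hence 58⁻¹ ≡ -17 ≡ 124 (mod 141).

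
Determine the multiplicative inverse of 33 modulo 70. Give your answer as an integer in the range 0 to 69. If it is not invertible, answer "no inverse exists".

17

gcd(70, 33) by repeated division:
70 = 2·33 + 4
33 = 8·4 + 1
4 = 4·1 + 0
Since gcd(33, 70) = 1, back-substitute to write 1 as a combination:
1 = 33 − 8·4
1 = −8·70 + 17·33
So 33·17 ≡ 1 (mod 70).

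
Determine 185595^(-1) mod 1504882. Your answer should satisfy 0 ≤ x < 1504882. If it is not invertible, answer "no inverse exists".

Apply the Euclidean algorithm to 1504882 and 185595:
1504882 = 8·185595 + 20122
185595 = 9·20122 + 4497
20122 = 4·4497 + 2134
4497 = 2·2134 + 229
2134 = 9·229 + 73
229 = 3·73 + 10
73 = 7·10 + 3
10 = 3·3 + 1
3 = 3·1 + 0
The gcd is 1. Working backward:
1 = 10 − 3·3
1 = −3·73 + 22·10
1 = 22·229 − 69·73
1 = −69·2134 + 643·229
1 = 643·4497 − 1355·2134
1 = −1355·20122 + 6063·4497
1 = 6063·185595 − 55922·20122
1 = −55922·1504882 + 453439·185595
So 185595·453439 ≡ 1 (mod 1504882).

453439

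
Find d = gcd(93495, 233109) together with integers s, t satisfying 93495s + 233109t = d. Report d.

3

Euclidean algorithm:
233109 = 2×93495 + 46119
93495 = 2×46119 + 1257
46119 = 36×1257 + 867
1257 = 1×867 + 390
867 = 2×390 + 87
390 = 4×87 + 42
87 = 2×42 + 3
42 = 14×3 + 0
gcd(93495, 233109) = 3.
Express as a combination:
3 = 87 − 2·42
3 = −2·390 + 9·87
3 = 9·867 − 20·390
3 = −20·1257 + 29·867
3 = 29·46119 − 1064·1257
3 = −1064·93495 + 2157·46119
3 = 2157·233109 − 5378·93495
So 3 = (2157)·233109 + (-5378)·93495.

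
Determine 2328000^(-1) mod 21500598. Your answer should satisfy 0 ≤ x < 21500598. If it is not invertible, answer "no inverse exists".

Compute gcd(2328000, 21500598):
21500598 = 9*2328000 + 548598
2328000 = 4*548598 + 133608
548598 = 4*133608 + 14166
133608 = 9*14166 + 6114
14166 = 2*6114 + 1938
6114 = 3*1938 + 300
1938 = 6*300 + 138
300 = 2*138 + 24
138 = 5*24 + 18
24 = 1*18 + 6
18 = 3*6 + 0
The gcd is 6, not 1, hence no inverse exists.

no inverse exists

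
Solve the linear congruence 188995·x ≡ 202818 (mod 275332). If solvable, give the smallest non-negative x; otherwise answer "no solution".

1758

First find gcd(188995, 275332):
275332 = 1×188995 + 86337
188995 = 2×86337 + 16321
86337 = 5×16321 + 4732
16321 = 3×4732 + 2125
4732 = 2×2125 + 482
2125 = 4×482 + 197
482 = 2×197 + 88
197 = 2×88 + 21
88 = 4×21 + 4
21 = 5×4 + 1
4 = 4×1 + 0
gcd = 1, so a unique solution mod 275332 exists.
Back-substitute for the Bézout coefficients:
1 = 21 − 5·4
1 = −5·88 + 21·21
1 = 21·197 − 47·88
1 = −47·482 + 115·197
1 = 115·2125 − 507·482
1 = −507·4732 + 1129·2125
1 = 1129·16321 − 3894·4732
1 = −3894·86337 + 20599·16321
1 = 20599·188995 − 45092·86337
1 = −45092·275332 + 65691·188995
So 188995·(65691) ≡ 1 (mod 275332), giving 188995⁻¹ ≡ 65691.
x ≡ 188995⁻¹·202818 ≡ 65691·202818 ≡ 1758 (mod 275332).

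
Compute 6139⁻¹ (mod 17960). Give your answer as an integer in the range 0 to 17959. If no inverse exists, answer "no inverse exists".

Apply the Euclidean algorithm to 17960 and 6139:
17960 = 2·6139 + 5682
6139 = 1·5682 + 457
5682 = 12·457 + 198
457 = 2·198 + 61
198 = 3·61 + 15
61 = 4·15 + 1
15 = 15·1 + 0
The gcd is 1. Working backward:
1 = 61 − 4·15
1 = −4·198 + 13·61
1 = 13·457 − 30·198
1 = −30·5682 + 373·457
1 = 373·6139 − 403·5682
1 = −403·17960 + 1179·6139
So 6139·1179 ≡ 1 (mod 17960).

1179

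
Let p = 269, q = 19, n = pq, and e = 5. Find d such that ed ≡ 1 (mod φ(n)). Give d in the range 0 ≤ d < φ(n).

φ(n) = (p−1)(q−1) = 268·18 = 4824.
Need d with 5·d ≡ 1 (mod 4824). Apply the extended Euclidean algorithm:
4824 = 964*5 + 4
5 = 1*4 + 1
4 = 4*1 + 0
Back-substitute:
1 = 5 − 4
1 = −4824 + 965·5
So 5·965 ≡ 1 (mod 4824), hence d = 965.

965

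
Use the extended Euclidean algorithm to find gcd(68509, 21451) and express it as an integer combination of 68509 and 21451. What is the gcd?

1

Apply Euclid's algorithm to 68509 and 21451:
68509 = 3·21451 + 4156
21451 = 5·4156 + 671
4156 = 6·671 + 130
671 = 5·130 + 21
130 = 6·21 + 4
21 = 5·4 + 1
4 = 4·1 + 0
gcd(68509, 21451) = 1.
Express as a combination:
1 = 21 − 5·4
1 = −5·130 + 31·21
1 = 31·671 − 160·130
1 = −160·4156 + 991·671
1 = 991·21451 − 5115·4156
1 = −5115·68509 + 16336·21451
So 1 = (-5115)·68509 + (16336)·21451.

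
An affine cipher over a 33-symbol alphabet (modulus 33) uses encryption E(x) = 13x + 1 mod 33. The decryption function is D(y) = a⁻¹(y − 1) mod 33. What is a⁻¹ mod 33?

gcd(33, 13) by repeated division:
33 = 2*13 + 7
13 = 1*7 + 6
7 = 1*6 + 1
6 = 6*1 + 0
gcd = 1, so the inverse exists. Back-substitute:
1 = 7 − 6
1 = −13 + 2·7
1 = 2·33 − 5·13
Hence 13⁻¹ ≡ -5 ≡ 28 (mod 33).

28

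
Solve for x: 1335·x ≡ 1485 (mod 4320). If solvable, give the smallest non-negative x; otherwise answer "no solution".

27

First find gcd(1335, 4320):
4320 = 3×1335 + 315
1335 = 4×315 + 75
315 = 4×75 + 15
75 = 5×15 + 0
gcd = 15 and 15 | 1485, so solutions exist. Divide through by 15: 89x ≡ 99 (mod 288).
Now find 89⁻¹ mod 288:
288 = 3·89 + 21
89 = 4·21 + 5
21 = 4·5 + 1
5 = 5·1 + 0
Back-substitute:
1 = 21 − 4·5
1 = −4·89 + 17·21
1 = 17·288 − 55·89
So 89·(-55) ≡ 1 (mod 288), i.e. 89⁻¹ ≡ 233.
Then x ≡ 233·99 ≡ 27 (mod 288); the smallest non-negative solution is x = 27.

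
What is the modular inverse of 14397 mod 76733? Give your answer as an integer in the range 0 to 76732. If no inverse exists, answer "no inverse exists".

Run Euclid on (76733, 14397):
76733 = 5*14397 + 4748
14397 = 3*4748 + 153
4748 = 31*153 + 5
153 = 30*5 + 3
5 = 1*3 + 2
3 = 1*2 + 1
2 = 2*1 + 0
gcd = 1, so the inverse exists. Back-substitute:
1 = 3 − 2
1 = −5 + 2·3
1 = 2·153 − 61·5
1 = −61·4748 + 1893·153
1 = 1893·14397 − 5740·4748
1 = −5740·76733 + 30593·14397
So 14397·30593 ≡ 1 (mod 76733).

30593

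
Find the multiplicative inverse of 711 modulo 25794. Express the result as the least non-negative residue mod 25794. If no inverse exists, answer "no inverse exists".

Compute gcd(711, 25794):
25794 = 36*711 + 198
711 = 3*198 + 117
198 = 1*117 + 81
117 = 1*81 + 36
81 = 2*36 + 9
36 = 4*9 + 0
gcd(711, 25794) = 9 ≠ 1, so 711 has no multiplicative inverse modulo 25794.

no inverse exists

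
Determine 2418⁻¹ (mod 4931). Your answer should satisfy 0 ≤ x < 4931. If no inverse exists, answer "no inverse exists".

2180

Apply the Euclidean algorithm to 4931 and 2418:
4931 = 2*2418 + 95
2418 = 25*95 + 43
95 = 2*43 + 9
43 = 4*9 + 7
9 = 1*7 + 2
7 = 3*2 + 1
2 = 2*1 + 0
The gcd is 1. Working backward:
1 = 7 − 3·2
1 = −3·9 + 4·7
1 = 4·43 − 19·9
1 = −19·95 + 42·43
1 = 42·2418 − 1069·95
1 = −1069·4931 + 2180·2418
So 2418·2180 ≡ 1 (mod 4931).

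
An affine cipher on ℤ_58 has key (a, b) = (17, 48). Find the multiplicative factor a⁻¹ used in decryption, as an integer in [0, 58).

Run Euclid on (58, 17):
58 = 3*17 + 7
17 = 2*7 + 3
7 = 2*3 + 1
3 = 3*1 + 0
The gcd is 1. Working backward:
1 = 7 − 2·3
1 = −2·17 + 5·7
1 = 5·58 − 17·17
Thus 17·(-17) ≡ 1 (mod 58); reducing, -17 mod 58 = 41.

41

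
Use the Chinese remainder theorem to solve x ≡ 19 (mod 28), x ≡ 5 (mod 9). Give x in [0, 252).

Write x = 19 + 28·k. Then 28·k ≡ 5 − 19 ≡ 4 (mod 9).
Need 28⁻¹ mod 9. Extended Euclid on (9, 1):
9 = 9×1 + 0
28⁻¹ ≡ 1 (mod 9), so k ≡ 1·4 ≡ 4 (mod 9).
x = 19 + 28·4 = 131.

131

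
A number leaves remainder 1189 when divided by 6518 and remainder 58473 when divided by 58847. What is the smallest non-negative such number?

Write x = 1189 + 6518·k. Then 6518·k ≡ 58473 − 1189 ≡ 57284 (mod 58847).
Need 6518⁻¹ mod 58847. Extended Euclid on (58847, 6518):
58847 = 9·6518 + 185
6518 = 35·185 + 43
185 = 4·43 + 13
43 = 3·13 + 4
13 = 3·4 + 1
4 = 4·1 + 0
Back-substitute:
1 = 13 − 3·4
1 = −3·43 + 10·13
1 = 10·185 − 43·43
1 = −43·6518 + 1515·185
1 = 1515·58847 − 13678·6518
6518⁻¹ ≡ 45169 (mod 58847), so k ≡ 45169·57284 ≡ 17253 (mod 58847).
x = 1189 + 6518·17253 = 112456243.

112456243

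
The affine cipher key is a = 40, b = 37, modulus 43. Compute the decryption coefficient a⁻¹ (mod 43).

14

gcd(43, 40) by repeated division:
43 = 1×40 + 3
40 = 13×3 + 1
3 = 3×1 + 0
gcd = 1, so the inverse exists. Back-substitute:
1 = 40 − 13·3
1 = −13·43 + 14·40
So 40·14 ≡ 1 (mod 43).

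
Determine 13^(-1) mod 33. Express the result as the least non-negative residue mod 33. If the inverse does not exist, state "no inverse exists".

28

Apply the Euclidean algorithm to 33 and 13:
33 = 2×13 + 7
13 = 1×7 + 6
7 = 1×6 + 1
6 = 6×1 + 0
Since gcd(13, 33) = 1, back-substitute to write 1 as a combination:
1 = 7 − 6
1 = −13 + 2·7
1 = 2·33 − 5·13
Hence 13⁻¹ ≡ -5 ≡ 28 (mod 33).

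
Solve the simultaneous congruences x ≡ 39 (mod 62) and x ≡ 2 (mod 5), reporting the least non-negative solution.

Write x = 39 + 62·k. Then 62·k ≡ 2 − 39 ≡ 3 (mod 5).
Need 62⁻¹ mod 5. Extended Euclid on (5, 2):
5 = 2·2 + 1
2 = 2·1 + 0
Back-substitute:
1 = 5 − 2·2
62⁻¹ ≡ 3 (mod 5), so k ≡ 3·3 ≡ 4 (mod 5).
x = 39 + 62·4 = 287.

287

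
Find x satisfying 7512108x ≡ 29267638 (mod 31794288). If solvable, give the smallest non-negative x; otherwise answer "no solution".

no solution

gcd(7512108, 31794288):
31794288 = 4*7512108 + 1745856
7512108 = 4*1745856 + 528684
1745856 = 3*528684 + 159804
528684 = 3*159804 + 49272
159804 = 3*49272 + 11988
49272 = 4*11988 + 1320
11988 = 9*1320 + 108
1320 = 12*108 + 24
108 = 4*24 + 12
24 = 2*12 + 0
gcd = 12, but 12 ∤ 29267638, so the congruence has no solution.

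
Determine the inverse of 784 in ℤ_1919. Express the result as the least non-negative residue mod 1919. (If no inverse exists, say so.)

1334

Apply the Euclidean algorithm to 1919 and 784:
1919 = 2·784 + 351
784 = 2·351 + 82
351 = 4·82 + 23
82 = 3·23 + 13
23 = 1·13 + 10
13 = 1·10 + 3
10 = 3·3 + 1
3 = 3·1 + 0
The gcd is 1. Working backward:
1 = 10 − 3·3
1 = −3·13 + 4·10
1 = 4·23 − 7·13
1 = −7·82 + 25·23
1 = 25·351 − 107·82
1 = −107·784 + 239·351
1 = 239·1919 − 585·784
Thus 784·(-585) ≡ 1 (mod 1919); reducing, -585 mod 1919 = 1334.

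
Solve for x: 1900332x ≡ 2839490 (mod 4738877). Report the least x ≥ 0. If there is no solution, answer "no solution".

913243

First find gcd(1900332, 4738877):
4738877 = 2*1900332 + 938213
1900332 = 2*938213 + 23906
938213 = 39*23906 + 5879
23906 = 4*5879 + 390
5879 = 15*390 + 29
390 = 13*29 + 13
29 = 2*13 + 3
13 = 4*3 + 1
3 = 3*1 + 0
gcd = 1, so a unique solution mod 4738877 exists.
Back-substitute for the Bézout coefficients:
1 = 13 − 4·3
1 = −4·29 + 9·13
1 = 9·390 − 121·29
1 = −121·5879 + 1824·390
1 = 1824·23906 − 7417·5879
1 = −7417·938213 + 291087·23906
1 = 291087·1900332 − 589591·938213
1 = −589591·4738877 + 1470269·1900332
So 1900332·(1470269) ≡ 1 (mod 4738877), giving 1900332⁻¹ ≡ 1470269.
x ≡ 1900332⁻¹·2839490 ≡ 1470269·2839490 ≡ 913243 (mod 4738877).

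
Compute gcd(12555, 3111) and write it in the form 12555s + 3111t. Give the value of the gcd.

3

Apply Euclid's algorithm to 12555 and 3111:
12555 = 4*3111 + 111
3111 = 28*111 + 3
111 = 37*3 + 0
gcd(12555, 3111) = 3.
Working backward:
3 = 3111 − 28·111
3 = −28·12555 + 113·3111
So 3 = (-28)·12555 + (113)·3111.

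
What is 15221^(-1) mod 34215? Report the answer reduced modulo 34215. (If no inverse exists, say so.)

1061

Apply the Euclidean algorithm to 34215 and 15221:
34215 = 2×15221 + 3773
15221 = 4×3773 + 129
3773 = 29×129 + 32
129 = 4×32 + 1
32 = 32×1 + 0
Since gcd(15221, 34215) = 1, back-substitute to write 1 as a combination:
1 = 129 − 4·32
1 = −4·3773 + 117·129
1 = 117·15221 − 472·3773
1 = −472·34215 + 1061·15221
So 15221·1061 ≡ 1 (mod 34215).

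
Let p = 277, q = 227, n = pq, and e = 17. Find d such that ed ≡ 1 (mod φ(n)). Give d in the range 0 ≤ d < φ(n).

40361

φ(n) = (p−1)(q−1) = 276·226 = 62376.
Need d with 17·d ≡ 1 (mod 62376). Apply the extended Euclidean algorithm:
62376 = 3669·17 + 3
17 = 5·3 + 2
3 = 1·2 + 1
2 = 2·1 + 0
Back-substitute:
1 = 3 − 2
1 = −17 + 6·3
1 = 6·62376 − 22015·17
So 17·(-22015) ≡ 1 (mod 62376), hence d ≡ -22015 ≡ 40361 (mod 62376).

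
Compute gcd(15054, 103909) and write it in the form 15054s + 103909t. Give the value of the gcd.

Apply Euclid's algorithm to 103909 and 15054:
103909 = 6·15054 + 13585
15054 = 1·13585 + 1469
13585 = 9·1469 + 364
1469 = 4·364 + 13
364 = 28·13 + 0
gcd(15054, 103909) = 13.
Back-substituting:
13 = 1469 − 4·364
13 = −4·13585 + 37·1469
13 = 37·15054 − 41·13585
13 = −41·103909 + 283·15054
So 13 = (-41)·103909 + (283)·15054.

13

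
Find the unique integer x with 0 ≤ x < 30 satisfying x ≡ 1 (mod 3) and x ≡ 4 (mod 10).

Write x = 1 + 3·k. Then 3·k ≡ 4 − 1 ≡ 3 (mod 10).
Need 3⁻¹ mod 10. Extended Euclid on (10, 3):
10 = 3*3 + 1
3 = 3*1 + 0
Back-substitute:
1 = 10 − 3·3
3⁻¹ ≡ 7 (mod 10), so k ≡ 7·3 ≡ 1 (mod 10).
x = 1 + 3·1 = 4.

4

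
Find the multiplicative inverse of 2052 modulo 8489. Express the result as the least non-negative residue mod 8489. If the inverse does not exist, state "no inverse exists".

Apply the Euclidean algorithm to 8489 and 2052:
8489 = 4×2052 + 281
2052 = 7×281 + 85
281 = 3×85 + 26
85 = 3×26 + 7
26 = 3×7 + 5
7 = 1×5 + 2
5 = 2×2 + 1
2 = 2×1 + 0
The gcd is 1. Working backward:
1 = 5 − 2·2
1 = −2·7 + 3·5
1 = 3·26 − 11·7
1 = −11·85 + 36·26
1 = 36·281 − 119·85
1 = −119·2052 + 869·281
1 = 869·8489 − 3595·2052
Hence 2052⁻¹ ≡ -3595 ≡ 4894 (mod 8489).

4894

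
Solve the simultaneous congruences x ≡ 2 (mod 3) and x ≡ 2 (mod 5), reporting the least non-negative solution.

2

Write x = 2 + 3·k. Then 3·k ≡ 2 − 2 ≡ 0 (mod 5).
Need 3⁻¹ mod 5. Extended Euclid on (5, 3):
5 = 1*3 + 2
3 = 1*2 + 1
2 = 2*1 + 0
Back-substitute:
1 = 3 − 2
1 = −5 + 2·3
3⁻¹ ≡ 2 (mod 5), so k ≡ 2·0 ≡ 0 (mod 5).
x = 2 + 3·0 = 2.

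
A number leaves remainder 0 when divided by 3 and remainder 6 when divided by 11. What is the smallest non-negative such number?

Write x = 0 + 3·k. Then 3·k ≡ 6 − 0 ≡ 6 (mod 11).
Need 3⁻¹ mod 11. Extended Euclid on (11, 3):
11 = 3*3 + 2
3 = 1*2 + 1
2 = 2*1 + 0
Back-substitute:
1 = 3 − 2
1 = −11 + 4·3
3⁻¹ ≡ 4 (mod 11), so k ≡ 4·6 ≡ 2 (mod 11).
x = 0 + 3·2 = 6.

6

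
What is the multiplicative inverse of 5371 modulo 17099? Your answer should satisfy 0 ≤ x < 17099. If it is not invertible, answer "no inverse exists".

Apply the Euclidean algorithm to 17099 and 5371:
17099 = 3*5371 + 986
5371 = 5*986 + 441
986 = 2*441 + 104
441 = 4*104 + 25
104 = 4*25 + 4
25 = 6*4 + 1
4 = 4*1 + 0
gcd = 1, so the inverse exists. Back-substitute:
1 = 25 − 6·4
1 = −6·104 + 25·25
1 = 25·441 − 106·104
1 = −106·986 + 237·441
1 = 237·5371 − 1291·986
1 = −1291·17099 + 4110·5371
So 5371·4110 ≡ 1 (mod 17099).

4110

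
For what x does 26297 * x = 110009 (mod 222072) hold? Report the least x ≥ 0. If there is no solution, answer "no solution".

First find gcd(26297, 222072):
222072 = 8*26297 + 11696
26297 = 2*11696 + 2905
11696 = 4*2905 + 76
2905 = 38*76 + 17
76 = 4*17 + 8
17 = 2*8 + 1
8 = 8*1 + 0
gcd = 1, so a unique solution mod 222072 exists.
Back-substitute for the Bézout coefficients:
1 = 17 − 2·8
1 = −2·76 + 9·17
1 = 9·2905 − 344·76
1 = −344·11696 + 1385·2905
1 = 1385·26297 − 3114·11696
1 = −3114·222072 + 26297·26297
So 26297·(26297) ≡ 1 (mod 222072), giving 26297⁻¹ ≡ 26297.
x ≡ 26297⁻¹·110009 ≡ 26297·110009 ≡ 196801 (mod 222072).

196801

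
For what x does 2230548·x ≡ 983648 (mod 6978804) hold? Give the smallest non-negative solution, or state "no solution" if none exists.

gcd(2230548, 6978804):
6978804 = 3*2230548 + 287160
2230548 = 7*287160 + 220428
287160 = 1*220428 + 66732
220428 = 3*66732 + 20232
66732 = 3*20232 + 6036
20232 = 3*6036 + 2124
6036 = 2*2124 + 1788
2124 = 1*1788 + 336
1788 = 5*336 + 108
336 = 3*108 + 12
108 = 9*12 + 0
gcd = 12, but 12 ∤ 983648, so the congruence has no solution.

no solution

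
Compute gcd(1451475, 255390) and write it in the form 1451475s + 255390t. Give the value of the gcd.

Repeated division:
1451475 = 5*255390 + 174525
255390 = 1*174525 + 80865
174525 = 2*80865 + 12795
80865 = 6*12795 + 4095
12795 = 3*4095 + 510
4095 = 8*510 + 15
510 = 34*15 + 0
gcd(1451475, 255390) = 15.
Working backward:
15 = 4095 − 8·510
15 = −8·12795 + 25·4095
15 = 25·80865 − 158·12795
15 = −158·174525 + 341·80865
15 = 341·255390 − 499·174525
15 = −499·1451475 + 2836·255390
So 15 = (-499)·1451475 + (2836)·255390.

15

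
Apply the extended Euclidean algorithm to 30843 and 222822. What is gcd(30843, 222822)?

Euclidean algorithm:
222822 = 7×30843 + 6921
30843 = 4×6921 + 3159
6921 = 2×3159 + 603
3159 = 5×603 + 144
603 = 4×144 + 27
144 = 5×27 + 9
27 = 3×9 + 0
gcd(30843, 222822) = 9.
Working backward:
9 = 144 − 5·27
9 = −5·603 + 21·144
9 = 21·3159 − 110·603
9 = −110·6921 + 241·3159
9 = 241·30843 − 1074·6921
9 = −1074·222822 + 7759·30843
So 9 = (-1074)·222822 + (7759)·30843.

9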